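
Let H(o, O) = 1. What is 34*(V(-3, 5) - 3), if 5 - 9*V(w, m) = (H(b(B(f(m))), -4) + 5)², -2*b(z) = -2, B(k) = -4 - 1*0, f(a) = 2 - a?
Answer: -1972/9 ≈ -219.11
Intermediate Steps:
B(k) = -4 (B(k) = -4 + 0 = -4)
b(z) = 1 (b(z) = -½*(-2) = 1)
V(w, m) = -31/9 (V(w, m) = 5/9 - (1 + 5)²/9 = 5/9 - ⅑*6² = 5/9 - ⅑*36 = 5/9 - 4 = -31/9)
34*(V(-3, 5) - 3) = 34*(-31/9 - 3) = 34*(-58/9) = -1972/9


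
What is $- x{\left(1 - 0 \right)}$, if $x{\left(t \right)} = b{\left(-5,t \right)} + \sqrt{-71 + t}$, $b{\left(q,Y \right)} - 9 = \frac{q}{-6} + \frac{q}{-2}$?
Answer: $- \frac{37}{3} - i \sqrt{70} \approx -12.333 - 8.3666 i$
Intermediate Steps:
$b{\left(q,Y \right)} = 9 - \frac{2 q}{3}$ ($b{\left(q,Y \right)} = 9 + \left(\frac{q}{-6} + \frac{q}{-2}\right) = 9 + \left(q \left(- \frac{1}{6}\right) + q \left(- \frac{1}{2}\right)\right) = 9 - \frac{2 q}{3}$)
$x{\left(t \right)} = \frac{37}{3} + \sqrt{-71 + t}$ ($x{\left(t \right)} = \left(9 - - \frac{10}{3}\right) + \sqrt{-71 + t} = \left(9 + \frac{10}{3}\right) + \sqrt{-71 + t} = \frac{37}{3} + \sqrt{-71 + t}$)
$- x{\left(1 - 0 \right)} = - (\frac{37}{3} + \sqrt{-71 + \left(1 - 0\right)}) = - (\frac{37}{3} + \sqrt{-71 + \left(1 + 0\right)}) = - (\frac{37}{3} + \sqrt{-71 + 1}) = - (\frac{37}{3} + \sqrt{-70}) = - (\frac{37}{3} + i \sqrt{70}) = - \frac{37}{3} - i \sqrt{70}$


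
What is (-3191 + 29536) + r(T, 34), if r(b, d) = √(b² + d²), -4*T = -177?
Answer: 26345 + 5*√1993/4 ≈ 26401.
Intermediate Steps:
T = 177/4 (T = -¼*(-177) = 177/4 ≈ 44.250)
(-3191 + 29536) + r(T, 34) = (-3191 + 29536) + √((177/4)² + 34²) = 26345 + √(31329/16 + 1156) = 26345 + √(49825/16) = 26345 + 5*√1993/4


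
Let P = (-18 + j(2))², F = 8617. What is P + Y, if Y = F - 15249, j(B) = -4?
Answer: -6148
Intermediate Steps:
Y = -6632 (Y = 8617 - 15249 = -6632)
P = 484 (P = (-18 - 4)² = (-22)² = 484)
P + Y = 484 - 6632 = -6148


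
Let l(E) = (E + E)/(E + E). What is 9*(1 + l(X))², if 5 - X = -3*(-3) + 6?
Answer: 36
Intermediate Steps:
X = -10 (X = 5 - (-3*(-3) + 6) = 5 - (9 + 6) = 5 - 1*15 = 5 - 15 = -10)
l(E) = 1 (l(E) = (2*E)/((2*E)) = (2*E)*(1/(2*E)) = 1)
9*(1 + l(X))² = 9*(1 + 1)² = 9*2² = 9*4 = 36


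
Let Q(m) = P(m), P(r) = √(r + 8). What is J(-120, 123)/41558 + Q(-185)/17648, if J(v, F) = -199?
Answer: -199/41558 + I*√177/17648 ≈ -0.0047885 + 0.00075386*I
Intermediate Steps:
P(r) = √(8 + r)
Q(m) = √(8 + m)
J(-120, 123)/41558 + Q(-185)/17648 = -199/41558 + √(8 - 185)/17648 = -199*1/41558 + √(-177)*(1/17648) = -199/41558 + (I*√177)*(1/17648) = -199/41558 + I*√177/17648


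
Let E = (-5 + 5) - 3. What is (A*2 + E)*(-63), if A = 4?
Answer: -315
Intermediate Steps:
E = -3 (E = 0 - 3 = -3)
(A*2 + E)*(-63) = (4*2 - 3)*(-63) = (8 - 3)*(-63) = 5*(-63) = -315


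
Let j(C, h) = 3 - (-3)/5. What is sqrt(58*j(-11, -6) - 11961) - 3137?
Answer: -3137 + 3*I*sqrt(32645)/5 ≈ -3137.0 + 108.41*I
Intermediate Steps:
j(C, h) = 18/5 (j(C, h) = 3 - (-3)/5 = 3 - 1*(-3/5) = 3 + 3/5 = 18/5)
sqrt(58*j(-11, -6) - 11961) - 3137 = sqrt(58*(18/5) - 11961) - 3137 = sqrt(1044/5 - 11961) - 3137 = sqrt(-58761/5) - 3137 = 3*I*sqrt(32645)/5 - 3137 = -3137 + 3*I*sqrt(32645)/5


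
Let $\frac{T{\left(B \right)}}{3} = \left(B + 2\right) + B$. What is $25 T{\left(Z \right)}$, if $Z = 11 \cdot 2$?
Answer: $3450$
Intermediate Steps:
$Z = 22$
$T{\left(B \right)} = 6 + 6 B$ ($T{\left(B \right)} = 3 \left(\left(B + 2\right) + B\right) = 3 \left(\left(2 + B\right) + B\right) = 3 \left(2 + 2 B\right) = 6 + 6 B$)
$25 T{\left(Z \right)} = 25 \left(6 + 6 \cdot 22\right) = 25 \left(6 + 132\right) = 25 \cdot 138 = 3450$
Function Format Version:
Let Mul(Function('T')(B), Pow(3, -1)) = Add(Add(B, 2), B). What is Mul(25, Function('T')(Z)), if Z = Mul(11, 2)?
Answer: 3450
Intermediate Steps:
Z = 22
Function('T')(B) = Add(6, Mul(6, B)) (Function('T')(B) = Mul(3, Add(Add(B, 2), B)) = Mul(3, Add(Add(2, B), B)) = Mul(3, Add(2, Mul(2, B))) = Add(6, Mul(6, B)))
Mul(25, Function('T')(Z)) = Mul(25, Add(6, Mul(6, 22))) = Mul(25, Add(6, 132)) = Mul(25, 138) = 3450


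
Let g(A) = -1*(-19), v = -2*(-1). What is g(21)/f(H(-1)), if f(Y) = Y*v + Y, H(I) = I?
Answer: -19/3 ≈ -6.3333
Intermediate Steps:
v = 2
g(A) = 19
f(Y) = 3*Y (f(Y) = Y*2 + Y = 2*Y + Y = 3*Y)
g(21)/f(H(-1)) = 19/((3*(-1))) = 19/(-3) = 19*(-⅓) = -19/3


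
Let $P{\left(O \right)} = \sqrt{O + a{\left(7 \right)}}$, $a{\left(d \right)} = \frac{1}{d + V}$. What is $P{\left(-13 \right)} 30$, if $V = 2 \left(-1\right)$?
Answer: $48 i \sqrt{5} \approx 107.33 i$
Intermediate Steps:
$V = -2$
$a{\left(d \right)} = \frac{1}{-2 + d}$ ($a{\left(d \right)} = \frac{1}{d - 2} = \frac{1}{-2 + d}$)
$P{\left(O \right)} = \sqrt{\frac{1}{5} + O}$ ($P{\left(O \right)} = \sqrt{O + \frac{1}{-2 + 7}} = \sqrt{O + \frac{1}{5}} = \sqrt{\frac{1}{5} + O}$)
$P{\left(-13 \right)} 30 = \frac{\sqrt{5 + 25 \left(-13\right)}}{5} \cdot 30 = \frac{\sqrt{5 - 325}}{5} \cdot 30 = \frac{\sqrt{-320}}{5} \cdot 30 = \frac{8 i \sqrt{5}}{5} \cdot 30 = 48 i \sqrt{5}$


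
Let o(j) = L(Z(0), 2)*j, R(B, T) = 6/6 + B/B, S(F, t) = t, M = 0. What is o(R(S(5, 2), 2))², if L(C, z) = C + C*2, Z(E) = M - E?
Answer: 0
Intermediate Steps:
Z(E) = -E (Z(E) = 0 - E = -E)
R(B, T) = 2 (R(B, T) = 6*(⅙) + 1 = 1 + 1 = 2)
L(C, z) = 3*C (L(C, z) = C + 2*C = 3*C)
o(j) = 0 (o(j) = (3*(-1*0))*j = (3*0)*j = 0*j = 0)
o(R(S(5, 2), 2))² = 0² = 0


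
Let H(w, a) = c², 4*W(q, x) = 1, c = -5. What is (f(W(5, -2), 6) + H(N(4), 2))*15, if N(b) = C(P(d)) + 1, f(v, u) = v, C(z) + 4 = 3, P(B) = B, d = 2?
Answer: 1515/4 ≈ 378.75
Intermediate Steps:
C(z) = -1 (C(z) = -4 + 3 = -1)
W(q, x) = ¼ (W(q, x) = (¼)*1 = ¼)
N(b) = 0 (N(b) = -1 + 1 = 0)
H(w, a) = 25 (H(w, a) = (-5)² = 25)
(f(W(5, -2), 6) + H(N(4), 2))*15 = (¼ + 25)*15 = (101/4)*15 = 1515/4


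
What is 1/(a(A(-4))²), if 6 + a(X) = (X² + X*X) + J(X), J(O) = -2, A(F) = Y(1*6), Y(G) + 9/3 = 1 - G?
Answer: 1/14400 ≈ 6.9444e-5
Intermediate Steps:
Y(G) = -2 - G (Y(G) = -3 + (1 - G) = -2 - G)
A(F) = -8 (A(F) = -2 - 6 = -8)
a(X) = -8 + 2*X² (a(X) = -6 + ((X² + X*X) - 2) = -6 + ((X² + X²) - 2) = -6 + (2*X² - 2) = -6 + (-2 + 2*X²) = -8 + 2*X²)
1/(a(A(-4))²) = 1/((-8 + 2*(-8)²)²) = 1/((-8 + 2*64)²) = 1/((-8 + 128)²) = 1/(120²) = 1/14400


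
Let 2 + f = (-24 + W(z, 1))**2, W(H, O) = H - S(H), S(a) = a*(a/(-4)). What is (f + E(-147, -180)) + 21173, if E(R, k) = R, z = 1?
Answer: 344665/16 ≈ 21542.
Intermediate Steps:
S(a) = -a**2/4 (S(a) = a*(a*(-1/4)) = a*(-a/4) = -a**2/4)
W(H, O) = H + H**2/4 (W(H, O) = H - (-1)*H**2/4 = H + H**2/4)
f = 8249/16 (f = -2 + (-24 + (1/4)*1*(4 + 1))**2 = -2 + (-24 + (1/4)*1*5)**2 = -2 + (-24 + 5/4)**2 = -2 + (-91/4)**2 = -2 + 8281/16 = 8249/16 ≈ 515.56)
(f + E(-147, -180)) + 21173 = (8249/16 - 147) + 21173 = 5897/16 + 21173 = 344665/16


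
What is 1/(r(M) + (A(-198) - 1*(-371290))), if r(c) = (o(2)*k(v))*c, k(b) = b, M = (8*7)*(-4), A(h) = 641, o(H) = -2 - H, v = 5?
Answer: 1/376411 ≈ 2.6567e-6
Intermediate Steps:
M = -224 (M = 56*(-4) = -224)
r(c) = -20*c (r(c) = ((-2 - 1*2)*5)*c = ((-2 - 2)*5)*c = (-4*5)*c = -20*c)
1/(r(M) + (A(-198) - 1*(-371290))) = 1/(-20*(-224) + (641 - 1*(-371290))) = 1/(4480 + (641 + 371290)) = 1/(4480 + 371931) = 1/376411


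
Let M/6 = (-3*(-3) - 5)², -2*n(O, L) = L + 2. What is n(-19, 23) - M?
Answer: -217/2 ≈ -108.50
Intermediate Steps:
n(O, L) = -1 - L/2 (n(O, L) = -(L + 2)/2 = -(2 + L)/2 = -1 - L/2)
M = 96 (M = 6*(-3*(-3) - 5)² = 6*(9 - 5)² = 6*4² = 6*16 = 96)
n(-19, 23) - M = (-1 - ½*23) - 1*96 = (-1 - 23/2) - 96 = -25/2 - 96 = -217/2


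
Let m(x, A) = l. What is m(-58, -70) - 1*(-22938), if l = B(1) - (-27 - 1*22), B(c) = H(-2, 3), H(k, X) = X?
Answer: 22990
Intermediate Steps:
B(c) = 3
l = 52 (l = 3 - (-27 - 1*22) = 3 - (-27 - 22) = 3 - 1*(-49) = 3 + 49 = 52)
m(x, A) = 52
m(-58, -70) - 1*(-22938) = 52 - 1*(-22938) = 52 + 22938 = 22990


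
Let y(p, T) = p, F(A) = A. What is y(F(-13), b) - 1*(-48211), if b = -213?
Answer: 48198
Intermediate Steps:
y(F(-13), b) - 1*(-48211) = -13 - 1*(-48211) = -13 + 48211 = 48198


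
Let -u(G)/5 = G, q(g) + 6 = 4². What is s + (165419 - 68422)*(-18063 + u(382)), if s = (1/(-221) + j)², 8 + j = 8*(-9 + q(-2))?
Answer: -94620698917120/48841 ≈ -1.9373e+9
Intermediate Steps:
q(g) = 10 (q(g) = -6 + 4² = -6 + 16 = 10)
u(G) = -5*G
j = 0 (j = -8 + 8*(-9 + 10) = -8 + 8*1 = -8 + 8 = 0)
s = 1/48841 (s = (1/(-221) + 0)² = (-1/221 + 0)² = (-1/221)² = 1/48841 ≈ 2.0475e-5)
s + (165419 - 68422)*(-18063 + u(382)) = 1/48841 + (165419 - 68422)*(-18063 - 5*382) = 1/48841 + 96997*(-18063 - 1910) = 1/48841 + 96997*(-19973) = 1/48841 - 1937321081 = -94620698917120/48841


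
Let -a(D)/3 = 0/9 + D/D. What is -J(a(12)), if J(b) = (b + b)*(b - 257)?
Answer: -1560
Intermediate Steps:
a(D) = -3 (a(D) = -3*(0/9 + D/D) = -3*(0*(⅑) + 1) = -3*(0 + 1) = -3*1 = -3)
J(b) = 2*b*(-257 + b) (J(b) = (2*b)*(-257 + b) = 2*b*(-257 + b))
-J(a(12)) = -2*(-3)*(-257 - 3) = -2*(-3)*(-260) = -1*1560 = -1560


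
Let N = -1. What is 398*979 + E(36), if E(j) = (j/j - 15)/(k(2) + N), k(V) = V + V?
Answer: 1168912/3 ≈ 3.8964e+5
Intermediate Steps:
k(V) = 2*V
E(j) = -14/3 (E(j) = (j/j - 15)/(2*2 - 1) = (1 - 15)/(4 - 1) = -14/3)
398*979 + E(36) = 398*979 - 14/3 = 389642 - 14/3 = 1168912/3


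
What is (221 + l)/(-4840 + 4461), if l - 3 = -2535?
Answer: 2311/379 ≈ 6.0976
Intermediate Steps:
l = -2532 (l = 3 - 2535 = -2532)
(221 + l)/(-4840 + 4461) = (221 - 2532)/(-4840 + 4461) = -2311/(-379) = -2311*(-1/379) = 2311/379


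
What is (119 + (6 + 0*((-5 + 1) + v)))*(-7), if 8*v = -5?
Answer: -875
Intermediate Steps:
v = -5/8 (v = (⅛)*(-5) = -5/8 ≈ -0.62500)
(119 + (6 + 0*((-5 + 1) + v)))*(-7) = (119 + (6 + 0*((-5 + 1) - 5/8)))*(-7) = (119 + (6 + 0*(-4 - 5/8)))*(-7) = (119 + (6 + 0*(-37/8)))*(-7) = (119 + (6 + 0))*(-7) = (119 + 6)*(-7) = 125*(-7) = -875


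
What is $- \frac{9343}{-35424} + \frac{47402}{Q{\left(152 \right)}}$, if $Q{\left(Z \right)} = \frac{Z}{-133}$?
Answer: $- \frac{1469263049}{35424} \approx -41477.0$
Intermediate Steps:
$Q{\left(Z \right)} = - \frac{Z}{133}$ ($Q{\left(Z \right)} = Z \left(- \frac{1}{133}\right) = - \frac{Z}{133}$)
$- \frac{9343}{-35424} + \frac{47402}{Q{\left(152 \right)}} = - \frac{9343}{-35424} + \frac{47402}{\left(- \frac{1}{133}\right) 152} = \left(-9343\right) \left(- \frac{1}{35424}\right) + \frac{47402}{- \frac{8}{7}} = \frac{9343}{35424} + 47402 \left(- \frac{7}{8}\right) = \frac{9343}{35424} - \frac{165907}{4} = - \frac{1469263049}{35424}$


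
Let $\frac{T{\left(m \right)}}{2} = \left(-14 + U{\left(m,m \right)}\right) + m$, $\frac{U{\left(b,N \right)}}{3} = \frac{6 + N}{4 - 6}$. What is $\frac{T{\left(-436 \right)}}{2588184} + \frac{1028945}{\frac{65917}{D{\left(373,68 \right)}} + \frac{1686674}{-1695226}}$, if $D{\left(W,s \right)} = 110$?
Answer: $\frac{13794473724055539905}{8020399603465188} \approx 1719.9$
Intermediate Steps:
$U{\left(b,N \right)} = -9 - \frac{3 N}{2}$ ($U{\left(b,N \right)} = 3 \frac{6 + N}{4 - 6} = 3 \frac{6 + N}{-2} = 3 \left(6 + N\right) \left(- \frac{1}{2}\right) = 3 \left(-3 - \frac{N}{2}\right) = -9 - \frac{3 N}{2}$)
$T{\left(m \right)} = -46 - m$ ($T{\left(m \right)} = 2 \left(\left(-14 - \left(9 + \frac{3 m}{2}\right)\right) + m\right) = 2 \left(\left(-23 - \frac{3 m}{2}\right) + m\right) = 2 \left(-23 - \frac{m}{2}\right) = -46 - m$)
$\frac{T{\left(-436 \right)}}{2588184} + \frac{1028945}{\frac{65917}{D{\left(373,68 \right)}} + \frac{1686674}{-1695226}} = \frac{-46 - -436}{2588184} + \frac{1028945}{\frac{65917}{110} + \frac{1686674}{-1695226}} = \left(-46 + 436\right) \frac{1}{2588184} + \frac{1028945}{65917 \cdot \frac{1}{110} + 1686674 \left(- \frac{1}{1695226}\right)} = 390 \cdot \frac{1}{2588184} + \frac{1028945}{\frac{65917}{110} - \frac{843337}{847613}} = \frac{65}{431364} + \frac{1028945}{\frac{55779339051}{93237430}} = \frac{65}{431364} + 1028945 \cdot \frac{93237430}{55779339051} = \frac{65}{431364} + \frac{95936187411350}{55779339051} = \frac{13794473724055539905}{8020399603465188}$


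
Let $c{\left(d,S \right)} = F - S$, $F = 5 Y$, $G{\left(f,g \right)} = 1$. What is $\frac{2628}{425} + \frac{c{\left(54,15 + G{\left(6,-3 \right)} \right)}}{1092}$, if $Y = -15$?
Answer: $\frac{31111}{5100} \approx 6.1002$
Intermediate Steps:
$F = -75$ ($F = 5 \left(-15\right) = -75$)
$c{\left(d,S \right)} = -75 - S$
$\frac{2628}{425} + \frac{c{\left(54,15 + G{\left(6,-3 \right)} \right)}}{1092} = \frac{2628}{425} + \frac{-75 - \left(15 + 1\right)}{1092} = 2628 \cdot \frac{1}{425} + \left(-75 - 16\right) \frac{1}{1092} = \frac{2628}{425} + \left(-75 - 16\right) \frac{1}{1092} = \frac{2628}{425} - \frac{1}{12} = \frac{31111}{5100}$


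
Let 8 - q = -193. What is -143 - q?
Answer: -344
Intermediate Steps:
q = 201 (q = 8 - 1*(-193) = 8 + 193 = 201)
-143 - q = -143 - 1*201 = -143 - 201 = -344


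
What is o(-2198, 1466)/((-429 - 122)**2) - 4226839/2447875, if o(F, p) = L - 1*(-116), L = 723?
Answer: -1281218780114/743177297875 ≈ -1.7240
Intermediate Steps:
o(F, p) = 839 (o(F, p) = 723 - 1*(-116) = 723 + 116 = 839)
o(-2198, 1466)/((-429 - 122)**2) - 4226839/2447875 = 839/((-429 - 122)**2) - 4226839/2447875 = 839/((-551)**2) - 4226839*1/2447875 = 839/303601 - 4226839/2447875 = -1281218780114/743177297875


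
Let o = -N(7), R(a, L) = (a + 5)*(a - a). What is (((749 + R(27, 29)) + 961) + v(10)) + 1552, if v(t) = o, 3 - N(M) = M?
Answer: 3266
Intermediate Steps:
N(M) = 3 - M
R(a, L) = 0 (R(a, L) = (5 + a)*0 = 0)
o = 4 (o = -(3 - 1*7) = -(3 - 7) = -1*(-4) = 4)
v(t) = 4
(((749 + R(27, 29)) + 961) + v(10)) + 1552 = (((749 + 0) + 961) + 4) + 1552 = ((749 + 961) + 4) + 1552 = (1710 + 4) + 1552 = 1714 + 1552 = 3266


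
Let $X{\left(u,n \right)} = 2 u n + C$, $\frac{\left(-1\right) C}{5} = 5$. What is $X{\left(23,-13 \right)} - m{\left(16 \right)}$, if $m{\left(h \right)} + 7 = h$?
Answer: $-632$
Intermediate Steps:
$C = -25$ ($C = \left(-5\right) 5 = -25$)
$m{\left(h \right)} = -7 + h$
$X{\left(u,n \right)} = -25 + 2 n u$ ($X{\left(u,n \right)} = 2 u n - 25 = 2 n u - 25 = -25 + 2 n u$)
$X{\left(23,-13 \right)} - m{\left(16 \right)} = \left(-25 + 2 \left(-13\right) 23\right) - \left(-7 + 16\right) = \left(-25 - 598\right) - 9 = -623 - 9 = -632$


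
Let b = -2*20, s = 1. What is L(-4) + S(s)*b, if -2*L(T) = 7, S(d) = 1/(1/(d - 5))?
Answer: 313/2 ≈ 156.50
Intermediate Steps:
S(d) = -5 + d (S(d) = 1/(1/(-5 + d)) = -5 + d)
L(T) = -7/2 (L(T) = -½*7 = -7/2)
b = -40
L(-4) + S(s)*b = -7/2 + (-5 + 1)*(-40) = -7/2 - 4*(-40) = -7/2 + 160 = 313/2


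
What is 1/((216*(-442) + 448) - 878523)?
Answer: -1/973547 ≈ -1.0272e-6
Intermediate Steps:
1/((216*(-442) + 448) - 878523) = 1/((-95472 + 448) - 878523) = 1/(-95024 - 878523) = 1/(-973547) = -1/973547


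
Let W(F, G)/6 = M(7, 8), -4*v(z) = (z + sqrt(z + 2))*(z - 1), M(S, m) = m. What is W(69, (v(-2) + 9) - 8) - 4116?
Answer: -4068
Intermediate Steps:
v(z) = -(-1 + z)*(z + sqrt(2 + z))/4 (v(z) = -(z + sqrt(z + 2))*(z - 1)/4 = -(z + sqrt(2 + z))*(-1 + z)/4 = -(-1 + z)*(z + sqrt(2 + z))/4)
W(F, G) = 48 (W(F, G) = 6*8 = 48)
W(69, (v(-2) + 9) - 8) - 4116 = 48 - 4116 = -4068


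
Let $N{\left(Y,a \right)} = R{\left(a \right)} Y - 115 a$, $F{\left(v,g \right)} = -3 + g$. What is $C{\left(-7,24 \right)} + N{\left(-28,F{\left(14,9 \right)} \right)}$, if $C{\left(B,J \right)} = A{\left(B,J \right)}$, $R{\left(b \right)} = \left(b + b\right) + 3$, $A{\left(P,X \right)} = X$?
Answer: $-1086$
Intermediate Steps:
$R{\left(b \right)} = 3 + 2 b$ ($R{\left(b \right)} = 2 b + 3 = 3 + 2 b$)
$C{\left(B,J \right)} = J$
$N{\left(Y,a \right)} = - 115 a + Y \left(3 + 2 a\right)$ ($N{\left(Y,a \right)} = \left(3 + 2 a\right) Y - 115 a = Y \left(3 + 2 a\right) - 115 a = - 115 a + Y \left(3 + 2 a\right)$)
$C{\left(-7,24 \right)} + N{\left(-28,F{\left(14,9 \right)} \right)} = 24 - \left(28 \left(3 + 2 \left(-3 + 9\right)\right) + 115 \left(-3 + 9\right)\right) = 24 - \left(690 + 28 \left(3 + 2 \cdot 6\right)\right) = 24 - \left(690 + 28 \left(3 + 12\right)\right) = 24 - 1110 = -1086$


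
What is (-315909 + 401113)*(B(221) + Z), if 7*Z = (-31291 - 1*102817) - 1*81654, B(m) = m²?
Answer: 1535193500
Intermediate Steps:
Z = -215762/7 (Z = ((-31291 - 1*102817) - 1*81654)/7 = ((-31291 - 102817) - 81654)/7 = (-134108 - 81654)/7 = (⅐)*(-215762) = -215762/7 ≈ -30823.)
(-315909 + 401113)*(B(221) + Z) = (-315909 + 401113)*(221² - 215762/7) = 85204*(48841 - 215762/7) = 85204*(126125/7) = 1535193500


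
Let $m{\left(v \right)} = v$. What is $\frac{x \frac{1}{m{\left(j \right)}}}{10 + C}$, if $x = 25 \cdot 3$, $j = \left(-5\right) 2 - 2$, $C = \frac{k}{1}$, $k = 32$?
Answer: $- \frac{25}{168} \approx -0.14881$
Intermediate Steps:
$C = 32$ ($C = \frac{32}{1} = 32 \cdot 1 = 32$)
$j = -12$ ($j = -10 - 2 = -12$)
$x = 75$
$\frac{x \frac{1}{m{\left(j \right)}}}{10 + C} = \frac{75 \frac{1}{-12}}{10 + 32} = \frac{75 \left(- \frac{1}{12}\right)}{42} = \frac{1}{42} \left(- \frac{25}{4}\right) = - \frac{25}{168}$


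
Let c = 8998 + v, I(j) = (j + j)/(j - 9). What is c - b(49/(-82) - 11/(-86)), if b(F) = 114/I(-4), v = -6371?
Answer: 9767/4 ≈ 2441.8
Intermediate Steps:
I(j) = 2*j/(-9 + j) (I(j) = (2*j)/(-9 + j) = 2*j/(-9 + j))
b(F) = 741/4 (b(F) = 114/((2*(-4)/(-9 - 4))) = 114/((2*(-4)/(-13))) = 114/((2*(-4)*(-1/13))) = 114/(8/13) = 114*(13/8) = 741/4)
c = 2627 (c = 8998 - 6371 = 2627)
c - b(49/(-82) - 11/(-86)) = 2627 - 1*741/4 = 2627 - 741/4 = 9767/4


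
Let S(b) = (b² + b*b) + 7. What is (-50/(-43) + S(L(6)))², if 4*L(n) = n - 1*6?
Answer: 123201/1849 ≈ 66.631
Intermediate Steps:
L(n) = -3/2 + n/4 (L(n) = (n - 1*6)/4 = (n - 6)/4 = (-6 + n)/4 = -3/2 + n/4)
S(b) = 7 + 2*b² (S(b) = (b² + b²) + 7 = 2*b² + 7 = 7 + 2*b²)
(-50/(-43) + S(L(6)))² = (-50/(-43) + (7 + 2*(-3/2 + (¼)*6)²))² = (-50*(-1/43) + (7 + 2*(-3/2 + 3/2)²))² = (50/43 + (7 + 2*0²))² = (50/43 + (7 + 2*0))² = (50/43 + (7 + 0))² = (50/43 + 7)² = (351/43)² = 123201/1849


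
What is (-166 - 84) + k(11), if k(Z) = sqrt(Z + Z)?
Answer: -250 + sqrt(22) ≈ -245.31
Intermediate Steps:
k(Z) = sqrt(2)*sqrt(Z) (k(Z) = sqrt(2*Z) = sqrt(2)*sqrt(Z))
(-166 - 84) + k(11) = (-166 - 84) + sqrt(2)*sqrt(11) = -250 + sqrt(22)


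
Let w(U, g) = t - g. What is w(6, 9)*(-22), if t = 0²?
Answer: 198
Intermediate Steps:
t = 0
w(U, g) = -g (w(U, g) = 0 - g = -g)
w(6, 9)*(-22) = -1*9*(-22) = -9*(-22) = 198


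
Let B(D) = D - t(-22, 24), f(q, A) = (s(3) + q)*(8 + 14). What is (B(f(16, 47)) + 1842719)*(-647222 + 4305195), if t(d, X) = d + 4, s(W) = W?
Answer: 6742211224815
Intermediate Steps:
t(d, X) = 4 + d
f(q, A) = 66 + 22*q (f(q, A) = (3 + q)*(8 + 14) = (3 + q)*22 = 66 + 22*q)
B(D) = 18 + D (B(D) = D - (4 - 22) = D - 1*(-18) = D + 18 = 18 + D)
(B(f(16, 47)) + 1842719)*(-647222 + 4305195) = ((18 + (66 + 22*16)) + 1842719)*(-647222 + 4305195) = ((18 + (66 + 352)) + 1842719)*3657973 = ((18 + 418) + 1842719)*3657973 = (436 + 1842719)*3657973 = 1843155*3657973 = 6742211224815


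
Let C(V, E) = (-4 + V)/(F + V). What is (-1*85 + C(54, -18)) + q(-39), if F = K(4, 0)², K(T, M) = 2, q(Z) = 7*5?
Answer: -1425/29 ≈ -49.138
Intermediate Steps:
q(Z) = 35
F = 4 (F = 2² = 4)
C(V, E) = (-4 + V)/(4 + V)
(-1*85 + C(54, -18)) + q(-39) = (-1*85 + (-4 + 54)/(4 + 54)) + 35 = (-85 + 50/58) + 35 = (-85 + (1/58)*50) + 35 = (-85 + 25/29) + 35 = -2440/29 + 35 = -1425/29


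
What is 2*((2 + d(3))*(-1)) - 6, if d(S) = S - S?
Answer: -10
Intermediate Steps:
d(S) = 0
2*((2 + d(3))*(-1)) - 6 = 2*((2 + 0)*(-1)) - 6 = 2*(2*(-1)) - 6 = 2*(-2) - 6 = -4 - 6 = -10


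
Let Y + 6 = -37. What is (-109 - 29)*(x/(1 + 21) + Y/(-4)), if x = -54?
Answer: -25185/22 ≈ -1144.8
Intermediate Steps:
Y = -43 (Y = -6 - 37 = -43)
(-109 - 29)*(x/(1 + 21) + Y/(-4)) = (-109 - 29)*(-54/(1 + 21) - 43/(-4)) = -138*(-54/22 - 43*(-¼)) = -138*(-54*1/22 + 43/4) = -138*(-27/11 + 43/4) = -138*365/44 = -25185/22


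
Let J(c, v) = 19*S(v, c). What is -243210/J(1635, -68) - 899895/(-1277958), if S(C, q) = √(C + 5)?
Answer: 17645/25058 + 81070*I*√7/133 ≈ 0.70417 + 1612.7*I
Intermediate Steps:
S(C, q) = √(5 + C)
J(c, v) = 19*√(5 + v)
-243210/J(1635, -68) - 899895/(-1277958) = -243210*1/(19*√(5 - 68)) - 899895/(-1277958) = -243210*(-I*√7/399) - 899895*(-1/1277958) = -243210*(-I*√7/399) + 17645/25058 = -(-81070)*I*√7/133 + 17645/25058 = 81070*I*√7/133 + 17645/25058 = 17645/25058 + 81070*I*√7/133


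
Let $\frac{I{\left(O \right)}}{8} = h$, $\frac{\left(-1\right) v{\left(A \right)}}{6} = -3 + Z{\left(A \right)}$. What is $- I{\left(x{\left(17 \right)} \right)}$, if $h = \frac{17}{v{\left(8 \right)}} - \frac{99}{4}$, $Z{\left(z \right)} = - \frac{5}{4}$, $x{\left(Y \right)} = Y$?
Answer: $\frac{578}{3} \approx 192.67$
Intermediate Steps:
$Z{\left(z \right)} = - \frac{5}{4}$ ($Z{\left(z \right)} = \left(-5\right) \frac{1}{4} = - \frac{5}{4}$)
$v{\left(A \right)} = \frac{51}{2}$ ($v{\left(A \right)} = - 6 \left(-3 - \frac{5}{4}\right) = \left(-6\right) \left(- \frac{17}{4}\right) = \frac{51}{2}$)
$h = - \frac{289}{12}$ ($h = \frac{17}{\frac{51}{2}} - \frac{99}{4} = 17 \cdot \frac{2}{51} - \frac{99}{4} = \frac{2}{3} - \frac{99}{4} = - \frac{289}{12} \approx -24.083$)
$I{\left(O \right)} = - \frac{578}{3}$ ($I{\left(O \right)} = 8 \left(- \frac{289}{12}\right) = - \frac{578}{3}$)
$- I{\left(x{\left(17 \right)} \right)} = \left(-1\right) \left(- \frac{578}{3}\right) = \frac{578}{3}$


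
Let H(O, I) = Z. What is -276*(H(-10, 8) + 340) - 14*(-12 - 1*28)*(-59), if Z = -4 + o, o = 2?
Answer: -126328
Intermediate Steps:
Z = -2 (Z = -4 + 2 = -2)
H(O, I) = -2
-276*(H(-10, 8) + 340) - 14*(-12 - 1*28)*(-59) = -276*(-2 + 340) - 14*(-12 - 1*28)*(-59) = -276*338 - 14*(-12 - 28)*(-59) = -93288 - 14*(-40)*(-59) = -93288 - (-560)*(-59) = -93288 - 1*33040 = -93288 - 33040 = -126328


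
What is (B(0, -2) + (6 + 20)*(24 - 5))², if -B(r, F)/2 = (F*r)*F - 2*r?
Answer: 244036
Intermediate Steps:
B(r, F) = 4*r - 2*r*F² (B(r, F) = -2*((F*r)*F - 2*r) = -2*(r*F² - 2*r) = -2*(-2*r + r*F²) = 4*r - 2*r*F²)
(B(0, -2) + (6 + 20)*(24 - 5))² = (2*0*(2 - 1*(-2)²) + (6 + 20)*(24 - 5))² = (2*0*(2 - 1*4) + 26*19)² = (2*0*(2 - 4) + 494)² = (2*0*(-2) + 494)² = (0 + 494)² = 494² = 244036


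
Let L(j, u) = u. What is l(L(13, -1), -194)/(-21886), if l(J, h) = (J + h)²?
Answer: -38025/21886 ≈ -1.7374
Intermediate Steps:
l(L(13, -1), -194)/(-21886) = (-1 - 194)²/(-21886) = (-195)²*(-1/21886) = 38025*(-1/21886) = -38025/21886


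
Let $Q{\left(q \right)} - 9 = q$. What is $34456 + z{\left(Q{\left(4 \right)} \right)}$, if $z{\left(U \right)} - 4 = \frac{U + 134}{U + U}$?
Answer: $\frac{896107}{26} \approx 34466.0$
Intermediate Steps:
$Q{\left(q \right)} = 9 + q$
$z{\left(U \right)} = 4 + \frac{134 + U}{2 U}$ ($z{\left(U \right)} = 4 + \frac{U + 134}{U + U} = 4 + \frac{134 + U}{2 U}$)
$34456 + z{\left(Q{\left(4 \right)} \right)} = 34456 + \left(\frac{9}{2} + \frac{67}{9 + 4}\right) = 34456 + \left(\frac{9}{2} + \frac{67}{13}\right) = 34456 + \frac{251}{26} = \frac{896107}{26}$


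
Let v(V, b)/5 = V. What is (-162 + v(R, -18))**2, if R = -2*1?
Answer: 29584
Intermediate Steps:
R = -2
v(V, b) = 5*V
(-162 + v(R, -18))**2 = (-162 + 5*(-2))**2 = (-162 - 10)**2 = (-172)**2 = 29584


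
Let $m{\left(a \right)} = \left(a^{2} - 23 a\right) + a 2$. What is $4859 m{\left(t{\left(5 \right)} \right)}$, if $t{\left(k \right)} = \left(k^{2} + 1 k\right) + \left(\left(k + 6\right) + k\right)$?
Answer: $5587850$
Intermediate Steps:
$t{\left(k \right)} = 6 + k^{2} + 3 k$ ($t{\left(k \right)} = \left(k^{2} + k\right) + \left(\left(6 + k\right) + k\right) = \left(k + k^{2}\right) + \left(6 + 2 k\right) = 6 + k^{2} + 3 k$)
$m{\left(a \right)} = a^{2} - 21 a$ ($m{\left(a \right)} = \left(a^{2} - 23 a\right) + 2 a = a^{2} - 21 a$)
$4859 m{\left(t{\left(5 \right)} \right)} = 4859 \left(6 + 5^{2} + 3 \cdot 5\right) \left(-21 + \left(6 + 5^{2} + 3 \cdot 5\right)\right) = 4859 \left(6 + 25 + 15\right) \left(-21 + \left(6 + 25 + 15\right)\right) = 4859 \cdot 46 \left(-21 + 46\right) = 4859 \cdot 46 \cdot 25 = 4859 \cdot 1150 = 5587850$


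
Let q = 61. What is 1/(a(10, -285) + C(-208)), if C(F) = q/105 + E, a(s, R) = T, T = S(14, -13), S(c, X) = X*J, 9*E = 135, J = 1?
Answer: 105/271 ≈ 0.38745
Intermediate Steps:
E = 15 (E = (1/9)*135 = 15)
S(c, X) = X (S(c, X) = X*1 = X)
T = -13
a(s, R) = -13
C(F) = 1636/105 (C(F) = 61/105 + 15 = 1636/105)
1/(a(10, -285) + C(-208)) = 1/(-13 + 1636/105) = 1/(271/105) = 105/271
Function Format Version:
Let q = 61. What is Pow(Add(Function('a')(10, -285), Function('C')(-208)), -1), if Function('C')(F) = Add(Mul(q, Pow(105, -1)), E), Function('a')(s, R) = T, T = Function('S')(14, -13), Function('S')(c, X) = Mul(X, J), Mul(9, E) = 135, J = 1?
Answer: Rational(105, 271) ≈ 0.38745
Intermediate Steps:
E = 15 (E = Mul(Rational(1, 9), 135) = 15)
Function('S')(c, X) = X (Function('S')(c, X) = Mul(X, 1) = X)
T = -13
Function('a')(s, R) = -13
Function('C')(F) = Rational(1636, 105) (Function('C')(F) = Add(Mul(61, Pow(105, -1)), 15) = Add(Mul(61, Rational(1, 105)), 15) = Add(Rational(61, 105), 15) = Rational(1636, 105))
Pow(Add(Function('a')(10, -285), Function('C')(-208)), -1) = Pow(Add(-13, Rational(1636, 105)), -1) = Pow(Rational(271, 105), -1) = Rational(105, 271)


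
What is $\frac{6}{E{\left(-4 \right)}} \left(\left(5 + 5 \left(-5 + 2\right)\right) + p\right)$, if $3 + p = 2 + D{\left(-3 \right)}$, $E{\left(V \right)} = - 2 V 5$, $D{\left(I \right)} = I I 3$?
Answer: $\frac{12}{5} \approx 2.4$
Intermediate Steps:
$D{\left(I \right)} = 3 I^{2}$ ($D{\left(I \right)} = I^{2} \cdot 3 = 3 I^{2}$)
$E{\left(V \right)} = - 10 V$
$p = 26$ ($p = -3 + \left(2 + 3 \left(-3\right)^{2}\right) = -3 + \left(2 + 3 \cdot 9\right) = -3 + \left(2 + 27\right) = -3 + 29 = 26$)
$\frac{6}{E{\left(-4 \right)}} \left(\left(5 + 5 \left(-5 + 2\right)\right) + p\right) = \frac{6}{\left(-10\right) \left(-4\right)} \left(\left(5 + 5 \left(-5 + 2\right)\right) + 26\right) = \frac{6}{40} \left(\left(5 + 5 \left(-3\right)\right) + 26\right) = 6 \cdot \frac{1}{40} \left(\left(5 - 15\right) + 26\right) = \frac{3 \left(-10 + 26\right)}{20} = \frac{3}{20} \cdot 16 = \frac{12}{5}$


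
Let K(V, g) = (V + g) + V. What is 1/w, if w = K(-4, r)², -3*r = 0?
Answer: 1/64 ≈ 0.015625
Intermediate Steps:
r = 0 (r = -⅓*0 = 0)
K(V, g) = g + 2*V
w = 64 (w = (0 + 2*(-4))² = (0 - 8)² = (-8)² = 64)
1/w = 1/64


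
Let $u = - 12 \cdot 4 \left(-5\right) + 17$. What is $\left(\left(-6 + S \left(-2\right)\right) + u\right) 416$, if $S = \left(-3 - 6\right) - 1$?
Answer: $112736$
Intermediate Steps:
$S = -10$ ($S = -9 - 1 = -10$)
$u = 257$ ($u = \left(-12\right) \left(-20\right) + 17 = 240 + 17 = 257$)
$\left(\left(-6 + S \left(-2\right)\right) + u\right) 416 = \left(\left(-6 - -20\right) + 257\right) 416 = \left(\left(-6 + 20\right) + 257\right) 416 = \left(14 + 257\right) 416 = 271 \cdot 416 = 112736$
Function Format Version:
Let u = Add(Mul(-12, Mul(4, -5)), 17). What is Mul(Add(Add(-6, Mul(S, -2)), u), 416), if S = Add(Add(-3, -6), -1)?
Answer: 112736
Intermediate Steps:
S = -10 (S = Add(-9, -1) = -10)
u = 257 (u = Add(Mul(-12, -20), 17) = Add(240, 17) = 257)
Mul(Add(Add(-6, Mul(S, -2)), u), 416) = Mul(Add(Add(-6, Mul(-10, -2)), 257), 416) = Mul(Add(Add(-6, 20), 257), 416) = Mul(Add(14, 257), 416) = Mul(271, 416) = 112736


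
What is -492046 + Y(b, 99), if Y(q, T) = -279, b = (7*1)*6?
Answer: -492325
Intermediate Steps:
b = 42 (b = 7*6 = 42)
-492046 + Y(b, 99) = -492046 - 279 = -492325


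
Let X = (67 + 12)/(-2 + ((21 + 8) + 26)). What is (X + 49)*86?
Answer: 230136/53 ≈ 4342.2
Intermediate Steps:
X = 79/53 (X = 79/(-2 + (29 + 26)) = 79/(-2 + 55) = 79/53 ≈ 1.4906)
(X + 49)*86 = (79/53 + 49)*86 = (2676/53)*86 = 230136/53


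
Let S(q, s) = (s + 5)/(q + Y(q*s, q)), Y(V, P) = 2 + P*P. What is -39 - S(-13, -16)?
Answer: -6151/158 ≈ -38.930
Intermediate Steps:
Y(V, P) = 2 + P²
S(q, s) = (5 + s)/(2 + q + q²) (S(q, s) = (s + 5)/(q + (2 + q²)) = (5 + s)/(2 + q + q²))
-39 - S(-13, -16) = -39 - (5 - 16)/(2 - 13 + (-13)²) = -39 - (-11)/(2 - 13 + 169) = -39 - (-11)/158 = -39 - 1*(-11/158) = -39 + 11/158 = -6151/158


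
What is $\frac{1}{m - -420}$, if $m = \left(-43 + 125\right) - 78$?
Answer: $\frac{1}{424} \approx 0.0023585$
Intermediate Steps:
$m = 4$ ($m = 82 - 78 = 4$)
$\frac{1}{m - -420} = \frac{1}{4 - -420} = \frac{1}{4 + 420} = \frac{1}{424}$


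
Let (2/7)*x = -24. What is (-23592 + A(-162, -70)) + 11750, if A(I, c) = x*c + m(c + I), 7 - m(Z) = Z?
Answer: -5723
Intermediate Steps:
m(Z) = 7 - Z
x = -84 (x = (7/2)*(-24) = -84)
A(I, c) = 7 - I - 85*c (A(I, c) = -84*c + (7 - (c + I)) = -84*c + (7 - (I + c)) = -84*c + (7 + (-I - c)) = -84*c + (7 - I - c) = 7 - I - 85*c)
(-23592 + A(-162, -70)) + 11750 = (-23592 + (7 - 1*(-162) - 85*(-70))) + 11750 = (-23592 + (7 + 162 + 5950)) + 11750 = (-23592 + 6119) + 11750 = -17473 + 11750 = -5723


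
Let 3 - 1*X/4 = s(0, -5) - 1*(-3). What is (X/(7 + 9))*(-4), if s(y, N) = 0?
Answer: 0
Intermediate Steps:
X = 0 (X = 12 - 4*(0 - 1*(-3)) = 12 - 4*(0 + 3) = 12 - 4*3 = 12 - 12 = 0)
(X/(7 + 9))*(-4) = (0/(7 + 9))*(-4) = (0/16)*(-4) = (0*(1/16))*(-4) = 0*(-4) = 0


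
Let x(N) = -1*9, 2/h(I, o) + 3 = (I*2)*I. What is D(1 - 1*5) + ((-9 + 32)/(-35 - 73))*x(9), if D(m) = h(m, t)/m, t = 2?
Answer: 661/348 ≈ 1.8994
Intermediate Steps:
h(I, o) = 2/(-3 + 2*I**2) (h(I, o) = 2/(-3 + (I*2)*I) = 2/(-3 + (2*I)*I) = 2/(-3 + 2*I**2))
D(m) = 2/(m*(-3 + 2*m**2)) (D(m) = (2/(-3 + 2*m**2))/m = 2/(m*(-3 + 2*m**2)))
x(N) = -9
D(1 - 1*5) + ((-9 + 32)/(-35 - 73))*x(9) = 2/((1 - 1*5)*(-3 + 2*(1 - 1*5)**2)) + ((-9 + 32)/(-35 - 73))*(-9) = 2/((1 - 5)*(-3 + 2*(1 - 5)**2)) + (23/(-108))*(-9) = 2/(-4*(-3 + 2*(-4)**2)) + (23*(-1/108))*(-9) = 2*(-1/4)/(-3 + 2*16) - 23/108*(-9) = 2*(-1/4)/(-3 + 32) + 23/12 = 2*(-1/4)/29 + 23/12 = 2*(-1/4)*(1/29) + 23/12 = -1/58 + 23/12 = 661/348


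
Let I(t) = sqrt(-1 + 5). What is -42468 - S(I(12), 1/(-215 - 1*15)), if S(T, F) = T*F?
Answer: -4883819/115 ≈ -42468.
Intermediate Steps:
I(t) = 2 (I(t) = sqrt(4) = 2)
S(T, F) = F*T
-42468 - S(I(12), 1/(-215 - 1*15)) = -42468 - 2/(-215 - 1*15) = -42468 - 2/(-215 - 15) = -42468 - 2/(-230) = -42468 - (-1)*2/230 = -42468 - 1*(-1/115) = -42468 + 1/115 = -4883819/115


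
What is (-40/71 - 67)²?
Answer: 23011209/5041 ≈ 4564.8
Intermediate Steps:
(-40/71 - 67)² = (-4797/71)² = 23011209/5041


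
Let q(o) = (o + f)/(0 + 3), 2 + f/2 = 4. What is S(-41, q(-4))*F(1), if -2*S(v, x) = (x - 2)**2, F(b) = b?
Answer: -2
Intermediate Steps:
f = 4 (f = -4 + 2*4 = -4 + 8 = 4)
q(o) = 4/3 + o/3 (q(o) = (o + 4)/(0 + 3) = (4 + o)/3 = (4 + o)*(1/3) = 4/3 + o/3)
S(v, x) = -(-2 + x)**2/2 (S(v, x) = -(x - 2)**2/2 = -(-2 + x)**2/2)
S(-41, q(-4))*F(1) = -(-2 + (4/3 + (1/3)*(-4)))**2/2*1 = -(-2 + (4/3 - 4/3))**2/2*1 = -(-2 + 0)**2/2*1 = -1/2*(-2)**2*1 = -1/2*4*1 = -2*1 = -2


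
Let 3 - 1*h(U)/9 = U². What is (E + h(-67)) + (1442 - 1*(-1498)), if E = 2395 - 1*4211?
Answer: -39250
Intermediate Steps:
E = -1816 (E = 2395 - 4211 = -1816)
h(U) = 27 - 9*U²
(E + h(-67)) + (1442 - 1*(-1498)) = (-1816 + (27 - 9*(-67)²)) + (1442 - 1*(-1498)) = (-1816 + (27 - 9*4489)) + (1442 + 1498) = (-1816 + (27 - 40401)) + 2940 = (-1816 - 40374) + 2940 = -42190 + 2940 = -39250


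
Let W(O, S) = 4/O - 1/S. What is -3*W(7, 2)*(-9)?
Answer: 27/14 ≈ 1.9286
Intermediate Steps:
W(O, S) = -1/S + 4/O
-3*W(7, 2)*(-9) = -3*(-1/2 + 4/7)*(-9) = -3*(-1*½ + 4*(⅐))*(-9) = -3*(-½ + 4/7)*(-9) = -3*1/14*(-9) = -3/14*(-9) = 27/14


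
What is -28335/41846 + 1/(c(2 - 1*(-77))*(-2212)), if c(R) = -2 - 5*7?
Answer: -165643421/244631716 ≈ -0.67711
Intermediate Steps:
c(R) = -37 (c(R) = -2 - 35 = -37)
-28335/41846 + 1/(c(2 - 1*(-77))*(-2212)) = -28335/41846 + 1/(-37*(-2212)) = -28335*1/41846 - 1/37*(-1/2212) = -28335/41846 + 1/81844 = -165643421/244631716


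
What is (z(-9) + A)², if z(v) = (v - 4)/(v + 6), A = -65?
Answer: 33124/9 ≈ 3680.4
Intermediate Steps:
z(v) = (-4 + v)/(6 + v)
(z(-9) + A)² = ((-4 - 9)/(6 - 9) - 65)² = (-13/(-3) - 65)² = (-⅓*(-13) - 65)² = (13/3 - 65)² = (-182/3)² = 33124/9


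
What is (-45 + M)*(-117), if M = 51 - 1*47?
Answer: 4797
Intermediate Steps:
M = 4 (M = 51 - 47 = 4)
(-45 + M)*(-117) = (-45 + 4)*(-117) = -41*(-117) = 4797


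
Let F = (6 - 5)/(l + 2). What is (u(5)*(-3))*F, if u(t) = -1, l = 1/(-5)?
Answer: 5/3 ≈ 1.6667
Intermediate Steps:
l = -1/5 ≈ -0.20000
F = 5/9 (F = (6 - 5)/(-1/5 + 2) = 1/(9/5) = 1*(5/9) = 5/9 ≈ 0.55556)
(u(5)*(-3))*F = -1*(-3)*(5/9) = 3*(5/9) = 5/3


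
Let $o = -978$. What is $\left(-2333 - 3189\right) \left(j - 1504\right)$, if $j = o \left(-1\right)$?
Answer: $2904572$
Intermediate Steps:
$j = 978$ ($j = \left(-978\right) \left(-1\right) = 978$)
$\left(-2333 - 3189\right) \left(j - 1504\right) = \left(-2333 - 3189\right) \left(978 - 1504\right) = \left(-5522\right) \left(-526\right) = 2904572$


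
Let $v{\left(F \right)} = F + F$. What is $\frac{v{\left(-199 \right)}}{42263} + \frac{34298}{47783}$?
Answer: $\frac{1430518740}{2019452929} \approx 0.70837$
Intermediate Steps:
$v{\left(F \right)} = 2 F$
$\frac{v{\left(-199 \right)}}{42263} + \frac{34298}{47783} = \frac{2 \left(-199\right)}{42263} + \frac{34298}{47783} = \left(-398\right) \frac{1}{42263} + 34298 \cdot \frac{1}{47783} = - \frac{398}{42263} + \frac{34298}{47783} = \frac{1430518740}{2019452929}$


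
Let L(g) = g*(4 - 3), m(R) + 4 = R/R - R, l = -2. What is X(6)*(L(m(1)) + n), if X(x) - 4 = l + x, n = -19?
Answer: -184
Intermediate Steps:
X(x) = 2 + x (X(x) = 4 + (-2 + x) = 2 + x)
m(R) = -3 - R (m(R) = -4 + (R/R - R) = -4 + (1 - R) = -3 - R)
L(g) = g (L(g) = g*1 = g)
X(6)*(L(m(1)) + n) = (2 + 6)*((-3 - 1*1) - 19) = 8*((-3 - 1) - 19) = 8*(-4 - 19) = 8*(-23) = -184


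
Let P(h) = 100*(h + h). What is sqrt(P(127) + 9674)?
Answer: sqrt(35074) ≈ 187.28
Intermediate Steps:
P(h) = 200*h (P(h) = 100*(2*h) = 200*h)
sqrt(P(127) + 9674) = sqrt(200*127 + 9674) = sqrt(25400 + 9674) = sqrt(35074)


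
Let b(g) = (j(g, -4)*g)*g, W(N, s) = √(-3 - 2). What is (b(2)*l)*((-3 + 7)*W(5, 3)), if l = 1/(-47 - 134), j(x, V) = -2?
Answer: 32*I*√5/181 ≈ 0.39533*I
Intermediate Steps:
W(N, s) = I*√5 (W(N, s) = √(-5) = I*√5)
b(g) = -2*g² (b(g) = (-2*g)*g = -2*g²)
l = -1/181 (l = 1/(-181) = -1/181 ≈ -0.0055249)
(b(2)*l)*((-3 + 7)*W(5, 3)) = (-2*2²*(-1/181))*((-3 + 7)*(I*√5)) = (-2*4*(-1/181))*(4*(I*√5)) = (-8*(-1/181))*(4*I*√5) = 8*(4*I*√5)/181 = 32*I*√5/181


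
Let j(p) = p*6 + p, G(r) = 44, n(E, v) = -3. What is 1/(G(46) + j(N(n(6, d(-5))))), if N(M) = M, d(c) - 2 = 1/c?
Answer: 1/23 ≈ 0.043478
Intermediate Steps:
d(c) = 2 + 1/c
j(p) = 7*p (j(p) = 6*p + p = 7*p)
1/(G(46) + j(N(n(6, d(-5))))) = 1/(44 + 7*(-3)) = 1/(44 - 21) = 1/23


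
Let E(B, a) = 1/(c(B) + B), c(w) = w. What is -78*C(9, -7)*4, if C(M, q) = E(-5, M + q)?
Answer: 156/5 ≈ 31.200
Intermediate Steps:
E(B, a) = 1/(2*B) (E(B, a) = 1/(B + B) = 1/(2*B))
C(M, q) = -⅒ (C(M, q) = (½)/(-5) = (½)*(-⅕) = -⅒)
-78*C(9, -7)*4 = -78*(-⅒)*4 = (39/5)*4 = 156/5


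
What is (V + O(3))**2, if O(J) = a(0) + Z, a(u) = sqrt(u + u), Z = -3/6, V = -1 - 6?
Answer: 225/4 ≈ 56.250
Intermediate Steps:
V = -7
Z = -1/2 (Z = -3*1/6 = -1/2 ≈ -0.50000)
a(u) = sqrt(2)*sqrt(u) (a(u) = sqrt(2*u) = sqrt(2)*sqrt(u))
O(J) = -1/2 (O(J) = sqrt(2)*sqrt(0) - 1/2 = sqrt(2)*0 - 1/2 = 0 - 1/2 = -1/2)
(V + O(3))**2 = (-7 - 1/2)**2 = (-15/2)**2 = 225/4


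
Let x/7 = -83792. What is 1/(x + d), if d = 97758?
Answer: -1/488786 ≈ -2.0459e-6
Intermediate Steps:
x = -586544 (x = 7*(-83792) = -586544)
1/(x + d) = 1/(-586544 + 97758) = 1/(-488786) = -1/488786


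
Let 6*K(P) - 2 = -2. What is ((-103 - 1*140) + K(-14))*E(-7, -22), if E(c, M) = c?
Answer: 1701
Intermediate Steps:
K(P) = 0 (K(P) = ⅓ + (⅙)*(-2) = ⅓ - ⅓ = 0)
((-103 - 1*140) + K(-14))*E(-7, -22) = ((-103 - 1*140) + 0)*(-7) = ((-103 - 140) + 0)*(-7) = (-243 + 0)*(-7) = -243*(-7) = 1701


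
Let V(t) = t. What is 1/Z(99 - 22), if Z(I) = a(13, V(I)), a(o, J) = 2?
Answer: 1/2 ≈ 0.50000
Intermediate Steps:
Z(I) = 2
1/Z(99 - 22) = 1/2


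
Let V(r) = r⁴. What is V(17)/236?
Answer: 83521/236 ≈ 353.90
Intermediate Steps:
V(17)/236 = 17⁴/236 = 83521*(1/236) = 83521/236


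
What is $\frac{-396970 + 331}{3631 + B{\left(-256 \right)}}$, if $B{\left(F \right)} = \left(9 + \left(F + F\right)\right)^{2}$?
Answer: $- \frac{396639}{256640} \approx -1.5455$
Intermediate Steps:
$B{\left(F \right)} = \left(9 + 2 F\right)^{2}$
$\frac{-396970 + 331}{3631 + B{\left(-256 \right)}} = \frac{-396970 + 331}{3631 + \left(9 + 2 \left(-256\right)\right)^{2}} = - \frac{396639}{3631 + \left(9 - 512\right)^{2}} = - \frac{396639}{3631 + \left(-503\right)^{2}} = - \frac{396639}{3631 + 253009} = - \frac{396639}{256640}$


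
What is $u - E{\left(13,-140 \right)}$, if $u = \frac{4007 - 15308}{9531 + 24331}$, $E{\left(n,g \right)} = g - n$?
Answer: $\frac{5169585}{33862} \approx 152.67$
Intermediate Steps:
$u = - \frac{11301}{33862} \approx -0.33374$
$u - E{\left(13,-140 \right)} = - \frac{11301}{33862} - \left(-140 - 13\right) = - \frac{11301}{33862} - -153 = - \frac{11301}{33862} + 153 = \frac{5169585}{33862}$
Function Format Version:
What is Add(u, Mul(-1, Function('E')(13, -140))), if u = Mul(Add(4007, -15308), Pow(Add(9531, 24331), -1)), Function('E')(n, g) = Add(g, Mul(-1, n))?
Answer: Rational(5169585, 33862) ≈ 152.67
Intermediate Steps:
u = Rational(-11301, 33862) (u = Mul(-11301, Pow(33862, -1)) = Mul(-11301, Rational(1, 33862)) = Rational(-11301, 33862) ≈ -0.33374)
Add(u, Mul(-1, Function('E')(13, -140))) = Add(Rational(-11301, 33862), Mul(-1, Add(-140, Mul(-1, 13)))) = Add(Rational(-11301, 33862), Mul(-1, Add(-140, -13))) = Add(Rational(-11301, 33862), Mul(-1, -153)) = Add(Rational(-11301, 33862), 153) = Rational(5169585, 33862)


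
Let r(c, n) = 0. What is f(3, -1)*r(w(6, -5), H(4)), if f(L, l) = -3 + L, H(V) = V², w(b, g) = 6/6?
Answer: 0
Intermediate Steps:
w(b, g) = 1 (w(b, g) = 6*(⅙) = 1)
f(3, -1)*r(w(6, -5), H(4)) = (-3 + 3)*0 = 0*0 = 0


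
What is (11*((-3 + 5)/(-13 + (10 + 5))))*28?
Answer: 308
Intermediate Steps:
(11*((-3 + 5)/(-13 + (10 + 5))))*28 = (11*(2/(-13 + 15)))*28 = (11*(2/2))*28 = (11*(2*(1/2)))*28 = (11*1)*28 = 11*28 = 308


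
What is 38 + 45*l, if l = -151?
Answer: -6757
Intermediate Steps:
38 + 45*l = 38 + 45*(-151) = 38 - 6795 = -6757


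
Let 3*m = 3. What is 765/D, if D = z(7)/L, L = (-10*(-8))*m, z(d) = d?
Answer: 61200/7 ≈ 8742.9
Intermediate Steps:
m = 1 (m = (⅓)*3 = 1)
L = 80 (L = -10*(-8)*1 = 80*1 = 80)
D = 7/80 ≈ 0.087500
765/D = 765/(7/80) = 765*(80/7) = 61200/7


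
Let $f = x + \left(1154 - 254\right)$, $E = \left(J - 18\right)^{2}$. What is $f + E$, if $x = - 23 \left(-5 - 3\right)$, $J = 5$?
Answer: $1253$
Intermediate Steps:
$x = 184$ ($x = \left(-23\right) \left(-8\right) = 184$)
$E = 169$ ($E = \left(5 - 18\right)^{2} = \left(-13\right)^{2} = 169$)
$f = 1084$ ($f = 184 + \left(1154 - 254\right) = 184 + 900 = 1084$)
$f + E = 1084 + 169 = 1253$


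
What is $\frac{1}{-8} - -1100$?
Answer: $\frac{8799}{8} \approx 1099.9$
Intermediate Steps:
$\frac{1}{-8} - -1100 = - \frac{1}{8} + 1100 = \frac{8799}{8}$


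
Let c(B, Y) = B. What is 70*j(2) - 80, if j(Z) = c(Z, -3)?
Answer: 60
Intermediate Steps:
j(Z) = Z
70*j(2) - 80 = 70*2 - 80 = 140 - 80 = 60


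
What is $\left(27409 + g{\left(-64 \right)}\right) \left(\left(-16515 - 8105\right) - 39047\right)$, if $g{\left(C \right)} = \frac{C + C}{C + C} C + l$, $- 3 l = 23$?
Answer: $- \frac{5221458004}{3} \approx -1.7405 \cdot 10^{9}$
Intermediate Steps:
$l = - \frac{23}{3}$ ($l = \left(- \frac{1}{3}\right) 23 = - \frac{23}{3} \approx -7.6667$)
$g{\left(C \right)} = - \frac{23}{3} + C$ ($g{\left(C \right)} = \frac{C + C}{C + C} C - \frac{23}{3} = \frac{2 C}{2 C} C - \frac{23}{3} = 2 C \frac{1}{2 C} C - \frac{23}{3} = 1 C - \frac{23}{3} = C - \frac{23}{3} = - \frac{23}{3} + C$)
$\left(27409 + g{\left(-64 \right)}\right) \left(\left(-16515 - 8105\right) - 39047\right) = \left(27409 - \frac{215}{3}\right) \left(\left(-16515 - 8105\right) - 39047\right) = \frac{82012 \left(-24620 - 39047\right)}{3} = \frac{82012}{3} \left(-63667\right) = - \frac{5221458004}{3}$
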